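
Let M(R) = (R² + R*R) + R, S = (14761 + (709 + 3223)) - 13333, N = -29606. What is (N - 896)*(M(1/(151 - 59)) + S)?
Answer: -345947080317/2116 ≈ -1.6349e+8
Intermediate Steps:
S = 5360 (S = (14761 + 3932) - 13333 = 18693 - 13333 = 5360)
M(R) = R + 2*R² (M(R) = (R² + R²) + R = 2*R² + R = R + 2*R²)
(N - 896)*(M(1/(151 - 59)) + S) = (-29606 - 896)*((1 + 2/(151 - 59))/(151 - 59) + 5360) = -30502*((1 + 2/92)/92 + 5360) = -30502*((1 + 2*(1/92))/92 + 5360) = -30502*((1 + 1/46)/92 + 5360) = -30502*((1/92)*(47/46) + 5360) = -30502*(47/4232 + 5360) = -30502*22683567/4232 = -345947080317/2116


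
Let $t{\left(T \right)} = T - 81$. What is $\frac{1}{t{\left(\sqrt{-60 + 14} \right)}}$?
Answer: $- \frac{81}{6607} - \frac{i \sqrt{46}}{6607} \approx -0.01226 - 0.0010265 i$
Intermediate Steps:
$t{\left(T \right)} = -81 + T$ ($t{\left(T \right)} = T - 81 = -81 + T$)
$\frac{1}{t{\left(\sqrt{-60 + 14} \right)}} = \frac{1}{-81 + \sqrt{-60 + 14}} = \frac{1}{-81 + \sqrt{-46}} = \frac{1}{-81 + i \sqrt{46}}$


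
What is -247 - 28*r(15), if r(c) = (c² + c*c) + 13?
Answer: -13211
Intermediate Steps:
r(c) = 13 + 2*c² (r(c) = (c² + c²) + 13 = 2*c² + 13 = 13 + 2*c²)
-247 - 28*r(15) = -247 - 28*(13 + 2*15²) = -247 - 28*(13 + 2*225) = -247 - 28*(13 + 450) = -247 - 28*463 = -247 - 12964 = -13211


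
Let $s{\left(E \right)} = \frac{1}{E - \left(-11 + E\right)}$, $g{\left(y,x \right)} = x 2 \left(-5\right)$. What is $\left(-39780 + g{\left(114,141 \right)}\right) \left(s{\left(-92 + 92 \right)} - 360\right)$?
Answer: $\frac{163071210}{11} \approx 1.4825 \cdot 10^{7}$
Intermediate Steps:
$g{\left(y,x \right)} = - 10 x$ ($g{\left(y,x \right)} = 2 x \left(-5\right) = - 10 x$)
$s{\left(E \right)} = \frac{1}{11}$
$\left(-39780 + g{\left(114,141 \right)}\right) \left(s{\left(-92 + 92 \right)} - 360\right) = \left(-39780 - 1410\right) \left(\frac{1}{11} - 360\right) = \left(-39780 - 1410\right) \left(- \frac{3959}{11}\right) = \left(-41190\right) \left(- \frac{3959}{11}\right) = \frac{163071210}{11}$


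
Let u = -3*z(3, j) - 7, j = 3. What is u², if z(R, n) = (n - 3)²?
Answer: 49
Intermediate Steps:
z(R, n) = (-3 + n)²
u = -7 (u = -3*(-3 + 3)² - 7 = -3*0² - 7 = -3*0 - 7 = 0 - 7 = -7)
u² = (-7)² = 49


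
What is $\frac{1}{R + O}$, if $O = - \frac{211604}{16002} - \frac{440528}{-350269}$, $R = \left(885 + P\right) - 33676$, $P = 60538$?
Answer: $\frac{2802502269}{77727495961733} \approx 3.6055 \cdot 10^{-5}$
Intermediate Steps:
$R = 27747$ ($R = \left(885 + 60538\right) - 33676 = 61423 - 33676 = 27747$)
$O = - \frac{33534496210}{2802502269}$ ($O = \left(-211604\right) \frac{1}{16002} - - \frac{440528}{350269} = - \frac{105802}{8001} + \frac{440528}{350269} = - \frac{33534496210}{2802502269} \approx -11.966$)
$\frac{1}{R + O} = \frac{1}{27747 - \frac{33534496210}{2802502269}} = \frac{1}{\frac{77727495961733}{2802502269}} = \frac{2802502269}{77727495961733}$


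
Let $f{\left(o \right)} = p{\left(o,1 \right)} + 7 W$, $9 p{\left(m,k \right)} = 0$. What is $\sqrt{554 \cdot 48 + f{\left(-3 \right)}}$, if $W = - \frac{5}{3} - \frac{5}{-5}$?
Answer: $\frac{\sqrt{239286}}{3} \approx 163.06$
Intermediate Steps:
$p{\left(m,k \right)} = 0$ ($p{\left(m,k \right)} = \frac{1}{9} \cdot 0 = 0$)
$W = - \frac{2}{3}$ ($W = \left(-5\right) \frac{1}{3} - -1 = - \frac{5}{3} + 1 = - \frac{2}{3} \approx -0.66667$)
$f{\left(o \right)} = - \frac{14}{3}$ ($f{\left(o \right)} = 0 + 7 \left(- \frac{2}{3}\right) = 0 - \frac{14}{3} = - \frac{14}{3}$)
$\sqrt{554 \cdot 48 + f{\left(-3 \right)}} = \sqrt{554 \cdot 48 - \frac{14}{3}} = \sqrt{26592 - \frac{14}{3}} = \sqrt{\frac{79762}{3}} = \frac{\sqrt{239286}}{3}$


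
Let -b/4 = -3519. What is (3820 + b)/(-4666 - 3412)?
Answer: -8948/4039 ≈ -2.2154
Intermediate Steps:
b = 14076 (b = -4*(-3519) = 14076)
(3820 + b)/(-4666 - 3412) = (3820 + 14076)/(-4666 - 3412) = 17896/(-8078) = 17896*(-1/8078) = -8948/4039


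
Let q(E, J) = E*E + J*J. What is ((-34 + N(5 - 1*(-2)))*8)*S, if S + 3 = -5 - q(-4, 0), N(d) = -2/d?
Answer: 46080/7 ≈ 6582.9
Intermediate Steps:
q(E, J) = E**2 + J**2
S = -24 (S = -3 + (-5 - ((-4)**2 + 0**2)) = -3 + (-5 - (16 + 0)) = -3 + (-5 - 1*16) = -3 + (-5 - 16) = -3 - 21 = -24)
((-34 + N(5 - 1*(-2)))*8)*S = ((-34 - 2/(5 - 1*(-2)))*8)*(-24) = ((-34 - 2/(5 + 2))*8)*(-24) = ((-34 - 2/7)*8)*(-24) = -240/7*8*(-24) = -1920/7*(-24) = 46080/7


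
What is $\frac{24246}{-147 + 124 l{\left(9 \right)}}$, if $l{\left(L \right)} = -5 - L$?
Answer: $- \frac{24246}{1883} \approx -12.876$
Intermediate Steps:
$\frac{24246}{-147 + 124 l{\left(9 \right)}} = \frac{24246}{-147 + 124 \left(-5 - 9\right)} = \frac{24246}{-147 + 124 \left(-14\right)} = \frac{24246}{-147 - 1736} = \frac{24246}{-1883} = 24246 \left(- \frac{1}{1883}\right) = - \frac{24246}{1883}$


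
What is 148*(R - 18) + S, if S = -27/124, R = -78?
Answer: -1761819/124 ≈ -14208.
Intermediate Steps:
S = -27/124 (S = -27*1/124 = -27/124 ≈ -0.21774)
148*(R - 18) + S = 148*(-78 - 18) - 27/124 = 148*(-96) - 27/124 = -14208 - 27/124 = -1761819/124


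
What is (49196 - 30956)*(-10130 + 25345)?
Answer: 277521600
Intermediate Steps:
(49196 - 30956)*(-10130 + 25345) = 18240*15215 = 277521600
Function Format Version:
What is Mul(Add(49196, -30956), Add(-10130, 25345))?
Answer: 277521600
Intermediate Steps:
Mul(Add(49196, -30956), Add(-10130, 25345)) = Mul(18240, 15215) = 277521600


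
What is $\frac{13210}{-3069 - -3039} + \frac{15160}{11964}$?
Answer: $- \frac{437749}{997} \approx -439.07$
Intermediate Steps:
$\frac{13210}{-3069 - -3039} + \frac{15160}{11964} = \frac{13210}{-3069 + 3039} + 15160 \cdot \frac{1}{11964} = \frac{13210}{-30} + \frac{3790}{2991} = 13210 \left(- \frac{1}{30}\right) + \frac{3790}{2991} = - \frac{1321}{3} + \frac{3790}{2991} = - \frac{437749}{997}$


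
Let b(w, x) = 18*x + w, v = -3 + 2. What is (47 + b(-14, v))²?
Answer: 225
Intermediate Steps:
v = -1
b(w, x) = w + 18*x
(47 + b(-14, v))² = (47 + (-14 + 18*(-1)))² = (47 + (-14 - 18))² = (47 - 32)² = 15² = 225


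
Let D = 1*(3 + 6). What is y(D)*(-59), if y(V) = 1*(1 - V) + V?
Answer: -59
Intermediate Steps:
D = 9 (D = 1*9 = 9)
y(V) = 1 (y(V) = (1 - V) + V = 1)
y(D)*(-59) = 1*(-59) = -59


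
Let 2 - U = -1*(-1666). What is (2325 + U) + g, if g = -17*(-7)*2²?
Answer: 1137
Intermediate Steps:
U = -1664 (U = 2 - (-1)*(-1666) = 2 - 1*1666 = 2 - 1666 = -1664)
g = 476 (g = 119*4 = 476)
(2325 + U) + g = (2325 - 1664) + 476 = 661 + 476 = 1137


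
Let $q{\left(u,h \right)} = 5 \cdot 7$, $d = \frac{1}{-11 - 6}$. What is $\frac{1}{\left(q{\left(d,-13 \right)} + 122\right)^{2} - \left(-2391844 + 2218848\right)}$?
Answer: $\frac{1}{197645} \approx 5.0596 \cdot 10^{-6}$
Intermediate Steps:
$d = - \frac{1}{17}$ ($d = \frac{1}{-17} = - \frac{1}{17} \approx -0.058824$)
$q{\left(u,h \right)} = 35$
$\frac{1}{\left(q{\left(d,-13 \right)} + 122\right)^{2} - \left(-2391844 + 2218848\right)} = \frac{1}{\left(35 + 122\right)^{2} - \left(-2391844 + 2218848\right)} = \frac{1}{157^{2} - -172996} = \frac{1}{24649 + 172996} = \frac{1}{197645}$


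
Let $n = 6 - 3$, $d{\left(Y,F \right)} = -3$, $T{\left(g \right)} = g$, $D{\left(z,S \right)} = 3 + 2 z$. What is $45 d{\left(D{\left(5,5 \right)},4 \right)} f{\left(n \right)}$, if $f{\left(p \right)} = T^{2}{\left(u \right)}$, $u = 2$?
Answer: $-540$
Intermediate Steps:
$n = 3$ ($n = 6 - 3 = 3$)
$f{\left(p \right)} = 4$ ($f{\left(p \right)} = 2^{2} = 4$)
$45 d{\left(D{\left(5,5 \right)},4 \right)} f{\left(n \right)} = 45 \left(-3\right) 4 = \left(-135\right) 4 = -540$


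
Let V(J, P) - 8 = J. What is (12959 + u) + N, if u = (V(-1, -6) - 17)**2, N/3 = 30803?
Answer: 105468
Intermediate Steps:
N = 92409 (N = 3*30803 = 92409)
V(J, P) = 8 + J
u = 100 (u = ((8 - 1) - 17)**2 = (7 - 17)**2 = (-10)**2 = 100)
(12959 + u) + N = (12959 + 100) + 92409 = 13059 + 92409 = 105468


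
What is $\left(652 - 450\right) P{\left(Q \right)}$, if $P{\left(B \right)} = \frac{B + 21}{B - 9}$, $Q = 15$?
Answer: $1212$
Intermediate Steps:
$P{\left(B \right)} = \frac{21 + B}{-9 + B}$
$\left(652 - 450\right) P{\left(Q \right)} = \left(652 - 450\right) \frac{21 + 15}{-9 + 15} = 202 \cdot \frac{1}{6} \cdot 36 = 202 \cdot 6 = 1212$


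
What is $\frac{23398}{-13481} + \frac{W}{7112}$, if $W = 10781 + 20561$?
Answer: $\frac{128057463}{47938436} \approx 2.6713$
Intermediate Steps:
$W = 31342$
$\frac{23398}{-13481} + \frac{W}{7112} = \frac{23398}{-13481} + \frac{31342}{7112} = 23398 \left(- \frac{1}{13481}\right) + 31342 \cdot \frac{1}{7112} = - \frac{23398}{13481} + \frac{15671}{3556} = \frac{128057463}{47938436}$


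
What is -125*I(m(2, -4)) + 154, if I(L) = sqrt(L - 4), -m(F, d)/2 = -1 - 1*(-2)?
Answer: 154 - 125*I*sqrt(6) ≈ 154.0 - 306.19*I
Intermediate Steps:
m(F, d) = -2 (m(F, d) = -2*(-1 - 1*(-2)) = -2*(-1 + 2) = -2*1 = -2)
I(L) = sqrt(-4 + L)
-125*I(m(2, -4)) + 154 = -125*sqrt(-4 - 2) + 154 = -125*I*sqrt(6) + 154 = 154 - 125*I*sqrt(6)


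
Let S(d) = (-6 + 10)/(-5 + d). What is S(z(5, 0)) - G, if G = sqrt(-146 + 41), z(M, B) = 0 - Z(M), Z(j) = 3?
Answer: -1/2 - I*sqrt(105) ≈ -0.5 - 10.247*I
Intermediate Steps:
z(M, B) = -3 (z(M, B) = 0 - 1*3 = 0 - 3 = -3)
S(d) = 4/(-5 + d)
G = I*sqrt(105) (G = sqrt(-105) = I*sqrt(105) ≈ 10.247*I)
S(z(5, 0)) - G = 4/(-5 - 3) - I*sqrt(105) = 4/(-8) - I*sqrt(105) = 4*(-1/8) - I*sqrt(105) = -1/2 - I*sqrt(105)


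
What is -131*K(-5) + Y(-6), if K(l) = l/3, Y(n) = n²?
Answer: 763/3 ≈ 254.33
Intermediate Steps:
K(l) = l/3 (K(l) = l*(⅓) = l/3)
-131*K(-5) + Y(-6) = -131*(-5)/3 + (-6)² = -131*(-5/3) + 36 = 655/3 + 36 = 763/3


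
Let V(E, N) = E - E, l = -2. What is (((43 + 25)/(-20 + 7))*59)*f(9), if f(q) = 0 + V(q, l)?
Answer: 0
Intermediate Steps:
V(E, N) = 0
f(q) = 0 (f(q) = 0 + 0 = 0)
(((43 + 25)/(-20 + 7))*59)*f(9) = (((43 + 25)/(-20 + 7))*59)*0 = ((68/(-13))*59)*0 = ((68*(-1/13))*59)*0 = -68/13*59*0 = -4012/13*0 = 0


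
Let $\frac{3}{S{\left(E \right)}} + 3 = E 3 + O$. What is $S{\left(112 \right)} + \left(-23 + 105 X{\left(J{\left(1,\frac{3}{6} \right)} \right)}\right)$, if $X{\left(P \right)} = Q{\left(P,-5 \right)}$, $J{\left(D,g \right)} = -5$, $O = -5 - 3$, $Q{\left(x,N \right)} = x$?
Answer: $- \frac{178097}{325} \approx -547.99$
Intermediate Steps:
$O = -8$
$X{\left(P \right)} = P$
$S{\left(E \right)} = \frac{3}{-11 + 3 E}$ ($S{\left(E \right)} = \frac{3}{-3 + \left(E 3 - 8\right)} = \frac{3}{-3 + \left(3 E - 8\right)} = \frac{3}{-3 + \left(-8 + 3 E\right)} = \frac{3}{-11 + 3 E}$)
$S{\left(112 \right)} + \left(-23 + 105 X{\left(J{\left(1,\frac{3}{6} \right)} \right)}\right) = \frac{3}{-11 + 3 \cdot 112} + \left(-23 + 105 \left(-5\right)\right) = \frac{3}{-11 + 336} - 548 = \frac{3}{325} - 548 = - \frac{178097}{325}$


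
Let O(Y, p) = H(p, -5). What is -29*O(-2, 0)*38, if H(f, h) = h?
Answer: 5510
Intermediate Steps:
O(Y, p) = -5
-29*O(-2, 0)*38 = -29*(-5)*38 = 145*38 = 5510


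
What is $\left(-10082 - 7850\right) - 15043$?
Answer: $-32975$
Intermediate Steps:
$\left(-10082 - 7850\right) - 15043 = -17932 - 15043 = -32975$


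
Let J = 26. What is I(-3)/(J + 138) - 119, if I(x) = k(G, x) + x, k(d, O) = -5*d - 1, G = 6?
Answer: -9775/82 ≈ -119.21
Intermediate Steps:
k(d, O) = -1 - 5*d
I(x) = -31 + x (I(x) = (-1 - 5*6) + x = (-1 - 30) + x = -31 + x)
I(-3)/(J + 138) - 119 = (-31 - 3)/(26 + 138) - 119 = -34/164 - 119 = (1/164)*(-34) - 119 = -17/82 - 119 = -9775/82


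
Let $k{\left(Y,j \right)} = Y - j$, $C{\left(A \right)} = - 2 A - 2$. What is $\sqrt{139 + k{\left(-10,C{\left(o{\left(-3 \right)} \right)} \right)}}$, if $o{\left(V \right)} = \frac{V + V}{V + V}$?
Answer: $\sqrt{133} \approx 11.533$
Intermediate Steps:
$o{\left(V \right)} = 1$ ($o{\left(V \right)} = \frac{2 V}{2 V} = 2 V \frac{1}{2 V} = 1$)
$C{\left(A \right)} = -2 - 2 A$
$\sqrt{139 + k{\left(-10,C{\left(o{\left(-3 \right)} \right)} \right)}} = \sqrt{139 - \left(8 - 2\right)} = \sqrt{139 - 6} = \sqrt{133}$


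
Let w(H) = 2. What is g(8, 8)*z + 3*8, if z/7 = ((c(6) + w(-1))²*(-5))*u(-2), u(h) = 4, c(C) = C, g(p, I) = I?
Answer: -71656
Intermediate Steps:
z = -8960 (z = 7*(((6 + 2)²*(-5))*4) = 7*((8²*(-5))*4) = 7*((64*(-5))*4) = 7*(-320*4) = 7*(-1280) = -8960)
g(8, 8)*z + 3*8 = 8*(-8960) + 3*8 = -71680 + 24 = -71656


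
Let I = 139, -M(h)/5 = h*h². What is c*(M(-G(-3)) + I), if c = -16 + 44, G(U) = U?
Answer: 112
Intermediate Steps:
M(h) = -5*h³ (M(h) = -5*h*h² = -5*h³)
c = 28
c*(M(-G(-3)) + I) = 28*(-5*(-1*(-3))³ + 139) = 28*(-5*3³ + 139) = 28*(-5*27 + 139) = 28*(-135 + 139) = 28*4 = 112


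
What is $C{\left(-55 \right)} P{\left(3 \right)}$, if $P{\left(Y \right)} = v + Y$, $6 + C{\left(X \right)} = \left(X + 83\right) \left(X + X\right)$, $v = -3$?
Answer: $0$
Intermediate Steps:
$C{\left(X \right)} = -6 + 2 X \left(83 + X\right)$ ($C{\left(X \right)} = -6 + \left(X + 83\right) \left(X + X\right) = -6 + \left(83 + X\right) 2 X = -6 + 2 X \left(83 + X\right)$)
$P{\left(Y \right)} = -3 + Y$
$C{\left(-55 \right)} P{\left(3 \right)} = \left(-6 + 2 \left(-55\right)^{2} + 166 \left(-55\right)\right) \left(-3 + 3\right) = \left(-6 + 2 \cdot 3025 - 9130\right) 0 = \left(-6 + 6050 - 9130\right) 0 = \left(-3086\right) 0 = 0$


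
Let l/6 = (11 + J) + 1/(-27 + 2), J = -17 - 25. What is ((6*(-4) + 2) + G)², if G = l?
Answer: 27102436/625 ≈ 43364.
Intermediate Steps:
J = -42
l = -4656/25 (l = 6*((11 - 42) + 1/(-27 + 2)) = 6*(-31 + 1/(-25)) = 6*(-31 - 1/25) = 6*(-776/25) = -4656/25 ≈ -186.24)
G = -4656/25 ≈ -186.24
((6*(-4) + 2) + G)² = ((6*(-4) + 2) - 4656/25)² = ((-24 + 2) - 4656/25)² = (-22 - 4656/25)² = (-5206/25)² = 27102436/625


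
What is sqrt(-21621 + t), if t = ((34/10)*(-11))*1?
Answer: 2*I*sqrt(135365)/5 ≈ 147.17*I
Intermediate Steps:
t = -187/5 (t = ((34*(1/10))*(-11))*1 = ((17/5)*(-11))*1 = -187/5*1 = -187/5 ≈ -37.400)
sqrt(-21621 + t) = sqrt(-21621 - 187/5) = sqrt(-108292/5) = 2*I*sqrt(135365)/5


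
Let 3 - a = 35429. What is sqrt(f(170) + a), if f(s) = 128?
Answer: 3*I*sqrt(3922) ≈ 187.88*I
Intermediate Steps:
a = -35426 (a = 3 - 1*35429 = 3 - 35429 = -35426)
sqrt(f(170) + a) = sqrt(128 - 35426) = sqrt(-35298) = 3*I*sqrt(3922)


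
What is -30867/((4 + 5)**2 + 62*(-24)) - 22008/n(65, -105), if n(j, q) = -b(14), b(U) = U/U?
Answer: 10332041/469 ≈ 22030.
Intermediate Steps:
b(U) = 1
n(j, q) = -1 (n(j, q) = -1*1 = -1)
-30867/((4 + 5)**2 + 62*(-24)) - 22008/n(65, -105) = -30867/((4 + 5)**2 + 62*(-24)) - 22008/(-1) = -30867/(9**2 - 1488) - 22008*(-1) = -30867/(81 - 1488) + 22008 = -30867/(-1407) + 22008 = -30867*(-1/1407) + 22008 = 10289/469 + 22008 = 10332041/469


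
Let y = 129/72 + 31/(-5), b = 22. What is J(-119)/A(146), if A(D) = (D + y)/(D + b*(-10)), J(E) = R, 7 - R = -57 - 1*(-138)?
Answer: 657120/16991 ≈ 38.675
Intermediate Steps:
y = -529/120 (y = 129*(1/72) + 31*(-1/5) = 43/24 - 31/5 = -529/120 ≈ -4.4083)
R = -74 (R = 7 - (-57 - 1*(-138)) = 7 - (-57 + 138) = 7 - 1*81 = 7 - 81 = -74)
J(E) = -74
A(D) = (-529/120 + D)/(-220 + D) (A(D) = (D - 529/120)/(D + 22*(-10)) = (-529/120 + D)/(D - 220) = (-529/120 + D)/(-220 + D))
J(-119)/A(146) = -74*(-220 + 146)/(-529/120 + 146) = -74/((16991/120)/(-74)) = -74/((-1/74*16991/120)) = -74/(-16991/8880) = -74*(-8880/16991) = 657120/16991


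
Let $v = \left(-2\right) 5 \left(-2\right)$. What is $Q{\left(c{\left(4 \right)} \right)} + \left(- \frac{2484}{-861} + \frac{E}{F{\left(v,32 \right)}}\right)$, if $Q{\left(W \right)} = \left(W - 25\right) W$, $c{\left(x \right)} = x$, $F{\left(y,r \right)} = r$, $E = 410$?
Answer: $- \frac{313645}{4592} \approx -68.302$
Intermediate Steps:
$v = 20$ ($v = \left(-10\right) \left(-2\right) = 20$)
$Q{\left(W \right)} = W \left(-25 + W\right)$ ($Q{\left(W \right)} = \left(W - 25\right) W = \left(-25 + W\right) W = W \left(-25 + W\right)$)
$Q{\left(c{\left(4 \right)} \right)} + \left(- \frac{2484}{-861} + \frac{E}{F{\left(v,32 \right)}}\right) = 4 \left(-25 + 4\right) + \left(- \frac{2484}{-861} + \frac{410}{32}\right) = 4 \left(-21\right) + \left(\left(-2484\right) \left(- \frac{1}{861}\right) + 410 \cdot \frac{1}{32}\right) = -84 + \left(\frac{828}{287} + \frac{205}{16}\right) = -84 + \frac{72083}{4592} = - \frac{313645}{4592}$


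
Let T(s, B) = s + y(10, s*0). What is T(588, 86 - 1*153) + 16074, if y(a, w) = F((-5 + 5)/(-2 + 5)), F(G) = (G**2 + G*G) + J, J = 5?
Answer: 16667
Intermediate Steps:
F(G) = 5 + 2*G**2 (F(G) = (G**2 + G*G) + 5 = (G**2 + G**2) + 5 = 2*G**2 + 5 = 5 + 2*G**2)
y(a, w) = 5 (y(a, w) = 5 + 2*((-5 + 5)/(-2 + 5))**2 = 5 + 2*(0/3)**2 = 5 + 2*(0*(1/3))**2 = 5 + 2*0**2 = 5 + 2*0 = 5 + 0 = 5)
T(s, B) = 5 + s (T(s, B) = s + 5 = 5 + s)
T(588, 86 - 1*153) + 16074 = (5 + 588) + 16074 = 593 + 16074 = 16667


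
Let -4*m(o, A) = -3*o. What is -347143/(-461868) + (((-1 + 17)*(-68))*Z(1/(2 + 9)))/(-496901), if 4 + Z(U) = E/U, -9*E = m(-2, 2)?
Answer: 57135642337/76500890356 ≈ 0.74686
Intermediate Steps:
m(o, A) = 3*o/4 (m(o, A) = -(-3)*o/4 = 3*o/4)
E = ⅙ (E = -(-2)/12 = -⅑*(-3/2) = ⅙ ≈ 0.16667)
Z(U) = -4 + 1/(6*U)
-347143/(-461868) + (((-1 + 17)*(-68))*Z(1/(2 + 9)))/(-496901) = -347143/(-461868) + (((-1 + 17)*(-68))*(-4 + 1/(6*(1/(2 + 9)))))/(-496901) = -347143*(-1/461868) + ((16*(-68))*(-4 + 1/(6*(1/11))))*(-1/496901) = 347143/461868 - 1088*(-4 + 1/(6*(1/11)))*(-1/496901) = 347143/461868 - 1088*(-4 + (⅙)*11)*(-1/496901) = 347143/461868 - 1088*(-4 + 11/6)*(-1/496901) = 347143/461868 - 1088*(-13/6)*(-1/496901) = 347143/461868 + (7072/3)*(-1/496901) = 347143/461868 - 7072/1490703 = 57135642337/76500890356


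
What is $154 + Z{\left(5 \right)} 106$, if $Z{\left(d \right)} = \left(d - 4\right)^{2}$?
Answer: $260$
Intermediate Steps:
$Z{\left(d \right)} = \left(-4 + d\right)^{2}$
$154 + Z{\left(5 \right)} 106 = 154 + \left(-4 + 5\right)^{2} \cdot 106 = 154 + 1^{2} \cdot 106 = 154 + 1 \cdot 106 = 154 + 106 = 260$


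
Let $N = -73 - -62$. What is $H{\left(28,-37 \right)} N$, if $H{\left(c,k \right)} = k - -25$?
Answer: $132$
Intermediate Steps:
$H{\left(c,k \right)} = 25 + k$ ($H{\left(c,k \right)} = k + 25 = 25 + k$)
$N = -11$ ($N = -73 + 62 = -11$)
$H{\left(28,-37 \right)} N = \left(25 - 37\right) \left(-11\right) = \left(-12\right) \left(-11\right) = 132$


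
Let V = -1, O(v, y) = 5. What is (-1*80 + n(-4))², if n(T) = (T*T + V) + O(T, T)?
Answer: 3600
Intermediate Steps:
n(T) = 4 + T² (n(T) = (T*T - 1) + 5 = (T² - 1) + 5 = (-1 + T²) + 5 = 4 + T²)
(-1*80 + n(-4))² = (-1*80 + (4 + (-4)²))² = (-80 + (4 + 16))² = (-80 + 20)² = (-60)² = 3600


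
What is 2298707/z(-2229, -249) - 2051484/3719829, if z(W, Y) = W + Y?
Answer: -2851960179485/3072578754 ≈ -928.20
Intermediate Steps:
2298707/z(-2229, -249) - 2051484/3719829 = 2298707/(-2229 - 249) - 2051484/3719829 = 2298707/(-2478) - 2051484*1/3719829 = 2298707*(-1/2478) - 683828/1239943 = -2298707/2478 - 683828/1239943 = -2851960179485/3072578754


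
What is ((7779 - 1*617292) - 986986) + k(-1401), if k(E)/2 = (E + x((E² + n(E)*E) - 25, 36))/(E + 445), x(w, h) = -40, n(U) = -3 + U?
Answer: -763125081/478 ≈ -1.5965e+6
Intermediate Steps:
k(E) = 2*(-40 + E)/(445 + E) (k(E) = 2*((E - 40)/(E + 445)) = 2*((-40 + E)/(445 + E)) = 2*(-40 + E)/(445 + E))
((7779 - 1*617292) - 986986) + k(-1401) = ((7779 - 1*617292) - 986986) + 2*(-40 - 1401)/(445 - 1401) = ((7779 - 617292) - 986986) + 2*(-1441)/(-956) = (-609513 - 986986) + 2*(-1/956)*(-1441) = -1596499 + 1441/478 = -763125081/478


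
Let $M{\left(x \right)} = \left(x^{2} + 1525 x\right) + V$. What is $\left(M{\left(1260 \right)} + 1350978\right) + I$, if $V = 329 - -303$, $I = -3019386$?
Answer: $1841324$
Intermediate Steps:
$V = 632$ ($V = 329 + 303 = 632$)
$M{\left(x \right)} = 632 + x^{2} + 1525 x$ ($M{\left(x \right)} = \left(x^{2} + 1525 x\right) + 632 = 632 + x^{2} + 1525 x$)
$\left(M{\left(1260 \right)} + 1350978\right) + I = \left(\left(632 + 1260^{2} + 1525 \cdot 1260\right) + 1350978\right) - 3019386 = \left(\left(632 + 1587600 + 1921500\right) + 1350978\right) - 3019386 = \left(3509732 + 1350978\right) - 3019386 = 4860710 - 3019386 = 1841324$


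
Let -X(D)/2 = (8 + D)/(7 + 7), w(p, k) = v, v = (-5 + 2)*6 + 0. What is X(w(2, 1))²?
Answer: 100/49 ≈ 2.0408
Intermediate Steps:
v = -18 (v = -3*6 + 0 = -18 + 0 = -18)
w(p, k) = -18
X(D) = -8/7 - D/7 (X(D) = -2*(8 + D)/(7 + 7) = -2*(8 + D)/14 = -2*(4/7 + D/14) = -8/7 - D/7)
X(w(2, 1))² = (-8/7 - ⅐*(-18))² = (-8/7 + 18/7)² = (10/7)² = 100/49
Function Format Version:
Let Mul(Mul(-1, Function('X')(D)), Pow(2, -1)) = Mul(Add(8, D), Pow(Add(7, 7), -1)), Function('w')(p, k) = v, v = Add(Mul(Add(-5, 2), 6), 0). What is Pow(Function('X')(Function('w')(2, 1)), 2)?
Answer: Rational(100, 49) ≈ 2.0408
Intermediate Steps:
v = -18 (v = Add(Mul(-3, 6), 0) = Add(-18, 0) = -18)
Function('w')(p, k) = -18
Function('X')(D) = Add(Rational(-8, 7), Mul(Rational(-1, 7), D)) (Function('X')(D) = Mul(-2, Mul(Add(8, D), Pow(Add(7, 7), -1))) = Mul(-2, Mul(Add(8, D), Pow(14, -1))) = Mul(-2, Mul(Add(8, D), Rational(1, 14))) = Mul(-2, Add(Rational(4, 7), Mul(Rational(1, 14), D))) = Add(Rational(-8, 7), Mul(Rational(-1, 7), D)))
Pow(Function('X')(Function('w')(2, 1)), 2) = Pow(Add(Rational(-8, 7), Mul(Rational(-1, 7), -18)), 2) = Pow(Add(Rational(-8, 7), Rational(18, 7)), 2) = Pow(Rational(10, 7), 2) = Rational(100, 49)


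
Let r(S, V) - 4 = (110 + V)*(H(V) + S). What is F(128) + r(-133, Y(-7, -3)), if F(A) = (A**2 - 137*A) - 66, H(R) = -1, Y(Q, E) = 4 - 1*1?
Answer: -16356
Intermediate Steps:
Y(Q, E) = 3 (Y(Q, E) = 4 - 1 = 3)
F(A) = -66 + A**2 - 137*A
r(S, V) = 4 + (-1 + S)*(110 + V) (r(S, V) = 4 + (110 + V)*(-1 + S) = 4 + (-1 + S)*(110 + V))
F(128) + r(-133, Y(-7, -3)) = (-66 + 128**2 - 137*128) + (-106 - 1*3 + 110*(-133) - 133*3) = (-66 + 16384 - 17536) + (-106 - 3 - 14630 - 399) = -1218 - 15138 = -16356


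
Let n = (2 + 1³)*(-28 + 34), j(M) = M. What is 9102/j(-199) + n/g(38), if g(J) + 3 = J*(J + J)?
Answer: -26255688/574115 ≈ -45.732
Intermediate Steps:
g(J) = -3 + 2*J² (g(J) = -3 + J*(J + J) = -3 + J*(2*J) = -3 + 2*J²)
n = 18 (n = (2 + 1)*6 = 3*6 = 18)
9102/j(-199) + n/g(38) = 9102/(-199) + 18/(-3 + 2*38²) = 9102*(-1/199) + 18/(-3 + 2*1444) = -9102/199 + 18/(-3 + 2888) = -9102/199 + 18/2885 = -26255688/574115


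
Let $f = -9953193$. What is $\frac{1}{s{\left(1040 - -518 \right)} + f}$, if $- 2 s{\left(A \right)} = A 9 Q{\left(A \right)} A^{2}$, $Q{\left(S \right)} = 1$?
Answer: $- \frac{1}{17028202197} \approx -5.8726 \cdot 10^{-11}$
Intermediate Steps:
$s{\left(A \right)} = - \frac{9 A^{3}}{2}$ ($s{\left(A \right)} = - \frac{A 9 \cdot 1 A^{2}}{2} = - \frac{9 A 1 A^{2}}{2} = - \frac{9 A A^{2}}{2} = - \frac{9 A^{3}}{2}$)
$\frac{1}{s{\left(1040 - -518 \right)} + f} = \frac{1}{- \frac{9 \left(1040 - -518\right)^{3}}{2} - 9953193} = \frac{1}{- \frac{9 \left(1040 + 518\right)^{3}}{2} - 9953193} = \frac{1}{- \frac{9 \cdot 1558^{3}}{2} - 9953193} = \frac{1}{\left(- \frac{9}{2}\right) 3781833112 - 9953193} = \frac{1}{-17018249004 - 9953193} = \frac{1}{-17028202197} = - \frac{1}{17028202197}$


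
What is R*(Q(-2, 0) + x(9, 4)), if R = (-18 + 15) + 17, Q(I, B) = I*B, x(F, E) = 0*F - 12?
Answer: -168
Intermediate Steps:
x(F, E) = -12 (x(F, E) = 0 - 12 = -12)
Q(I, B) = B*I
R = 14 (R = -3 + 17 = 14)
R*(Q(-2, 0) + x(9, 4)) = 14*(0*(-2) - 12) = 14*(0 - 12) = 14*(-12) = -168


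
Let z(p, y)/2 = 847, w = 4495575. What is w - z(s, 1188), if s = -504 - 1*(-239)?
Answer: 4493881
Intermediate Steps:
s = -265 (s = -504 + 239 = -265)
z(p, y) = 1694 (z(p, y) = 2*847 = 1694)
w - z(s, 1188) = 4495575 - 1*1694 = 4495575 - 1694 = 4493881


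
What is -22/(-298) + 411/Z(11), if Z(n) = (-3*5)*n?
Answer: -19808/8195 ≈ -2.4171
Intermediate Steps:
Z(n) = -15*n
-22/(-298) + 411/Z(11) = -22/(-298) + 411/((-15*11)) = -22*(-1/298) + 411/(-165) = 11/149 + 411*(-1/165) = 11/149 - 137/55 = -19808/8195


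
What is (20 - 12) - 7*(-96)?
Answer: 680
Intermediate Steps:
(20 - 12) - 7*(-96) = 8 + 672 = 680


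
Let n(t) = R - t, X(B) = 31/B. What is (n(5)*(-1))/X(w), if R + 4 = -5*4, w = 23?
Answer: 667/31 ≈ 21.516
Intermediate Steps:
R = -24 (R = -4 - 5*4 = -4 - 20 = -24)
n(t) = -24 - t
(n(5)*(-1))/X(w) = ((-24 - 1*5)*(-1))/((31/23)) = ((-24 - 5)*(-1))/((31*(1/23))) = (-29*(-1))/(31/23) = 29*(23/31) = 667/31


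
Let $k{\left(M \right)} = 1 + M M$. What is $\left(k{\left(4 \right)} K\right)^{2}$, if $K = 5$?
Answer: $7225$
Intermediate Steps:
$k{\left(M \right)} = 1 + M^{2}$
$\left(k{\left(4 \right)} K\right)^{2} = \left(\left(1 + 4^{2}\right) 5\right)^{2} = \left(\left(1 + 16\right) 5\right)^{2} = \left(17 \cdot 5\right)^{2} = 85^{2} = 7225$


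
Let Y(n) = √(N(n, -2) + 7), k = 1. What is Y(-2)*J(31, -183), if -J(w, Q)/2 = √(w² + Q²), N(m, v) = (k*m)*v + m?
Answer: -30*√1378 ≈ -1113.6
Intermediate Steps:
N(m, v) = m + m*v (N(m, v) = (1*m)*v + m = m*v + m = m + m*v)
J(w, Q) = -2*√(Q² + w²) (J(w, Q) = -2*√(w² + Q²) = -2*√(Q² + w²))
Y(n) = √(7 - n) (Y(n) = √(n*(1 - 2) + 7) = √(n*(-1) + 7) = √(-n + 7) = √(7 - n))
Y(-2)*J(31, -183) = √(7 - 1*(-2))*(-2*√((-183)² + 31²)) = √(7 + 2)*(-2*√(33489 + 961)) = √9*(-10*√1378) = 3*(-10*√1378) = -30*√1378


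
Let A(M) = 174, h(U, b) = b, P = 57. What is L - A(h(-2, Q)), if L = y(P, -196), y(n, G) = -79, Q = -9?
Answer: -253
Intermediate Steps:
L = -79
L - A(h(-2, Q)) = -79 - 1*174 = -79 - 174 = -253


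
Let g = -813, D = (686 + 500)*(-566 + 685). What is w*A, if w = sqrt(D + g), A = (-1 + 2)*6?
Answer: 6*sqrt(140321) ≈ 2247.6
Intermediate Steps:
A = 6 (A = 1*6 = 6)
D = 141134 (D = 1186*119 = 141134)
w = sqrt(140321) (w = sqrt(141134 - 813) = sqrt(140321) ≈ 374.59)
w*A = sqrt(140321)*6 = 6*sqrt(140321)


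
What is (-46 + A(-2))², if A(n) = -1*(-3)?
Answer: 1849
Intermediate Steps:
A(n) = 3
(-46 + A(-2))² = (-46 + 3)² = (-43)² = 1849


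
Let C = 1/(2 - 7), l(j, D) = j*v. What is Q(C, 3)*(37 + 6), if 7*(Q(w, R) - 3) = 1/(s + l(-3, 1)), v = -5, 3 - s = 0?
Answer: 16297/126 ≈ 129.34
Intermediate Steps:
s = 3 (s = 3 - 1*0 = 3 + 0 = 3)
l(j, D) = -5*j (l(j, D) = j*(-5) = -5*j)
C = -⅕ (C = 1/(-5) = -⅕ ≈ -0.20000)
Q(w, R) = 379/126 (Q(w, R) = 3 + 1/(7*(3 - 5*(-3))) = 3 + 1/(7*(3 + 15)) = 3 + (⅐)/18 = 3 + (⅐)*(1/18) = 3 + 1/126 = 379/126)
Q(C, 3)*(37 + 6) = 379*(37 + 6)/126 = (379/126)*43 = 16297/126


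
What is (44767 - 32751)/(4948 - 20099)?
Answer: -12016/15151 ≈ -0.79308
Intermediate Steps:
(44767 - 32751)/(4948 - 20099) = 12016/(-15151) = 12016*(-1/15151) = -12016/15151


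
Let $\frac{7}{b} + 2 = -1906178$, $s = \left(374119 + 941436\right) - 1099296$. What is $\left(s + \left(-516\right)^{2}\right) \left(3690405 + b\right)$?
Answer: $\frac{678857707307783179}{381236} \approx 1.7807 \cdot 10^{12}$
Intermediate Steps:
$s = 216259$ ($s = 1315555 - 1099296 = 216259$)
$b = - \frac{7}{1906180}$ ($b = \frac{7}{-2 - 1906178} = \frac{7}{-1906180} = 7 \left(- \frac{1}{1906180}\right) = - \frac{7}{1906180} \approx -3.6723 \cdot 10^{-6}$)
$\left(s + \left(-516\right)^{2}\right) \left(3690405 + b\right) = \left(216259 + \left(-516\right)^{2}\right) \left(3690405 - \frac{7}{1906180}\right) = \left(216259 + 266256\right) \frac{7034576202893}{1906180} = 482515 \cdot \frac{7034576202893}{1906180} = \frac{678857707307783179}{381236}$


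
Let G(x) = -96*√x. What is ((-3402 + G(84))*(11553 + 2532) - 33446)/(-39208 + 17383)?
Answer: 47950616/21825 + 60096*√21/485 ≈ 2764.9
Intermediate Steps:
((-3402 + G(84))*(11553 + 2532) - 33446)/(-39208 + 17383) = ((-3402 - 192*√21)*(11553 + 2532) - 33446)/(-39208 + 17383) = ((-3402 - 192*√21)*14085 - 33446)/(-21825) = ((-3402 - 192*√21)*14085 - 33446)*(-1/21825) = ((-47917170 - 2704320*√21) - 33446)*(-1/21825) = (-47950616 - 2704320*√21)*(-1/21825) = 47950616/21825 + 60096*√21/485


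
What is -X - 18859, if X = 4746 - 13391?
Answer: -10214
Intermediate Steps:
X = -8645
-X - 18859 = -1*(-8645) - 18859 = 8645 - 18859 = -10214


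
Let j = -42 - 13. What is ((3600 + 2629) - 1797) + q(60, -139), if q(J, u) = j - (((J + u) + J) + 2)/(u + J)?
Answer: 345766/79 ≈ 4376.8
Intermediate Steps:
j = -55
q(J, u) = -55 - (2 + u + 2*J)/(J + u) (q(J, u) = -55 - (((J + u) + J) + 2)/(u + J) = -55 - ((u + 2*J) + 2)/(J + u) = -55 - (2 + u + 2*J)/(J + u))
((3600 + 2629) - 1797) + q(60, -139) = ((3600 + 2629) - 1797) + (-2 - 57*60 - 56*(-139))/(60 - 139) = (6229 - 1797) + (-2 - 3420 + 7784)/(-79) = 4432 - 1/79*4362 = 4432 - 4362/79 = 345766/79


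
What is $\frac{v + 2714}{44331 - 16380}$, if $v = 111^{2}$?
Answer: $\frac{15035}{27951} \approx 0.53791$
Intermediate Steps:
$v = 12321$
$\frac{v + 2714}{44331 - 16380} = \frac{12321 + 2714}{44331 - 16380} = \frac{15035}{27951}$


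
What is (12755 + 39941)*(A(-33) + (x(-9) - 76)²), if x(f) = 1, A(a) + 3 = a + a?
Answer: 292778976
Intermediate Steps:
A(a) = -3 + 2*a (A(a) = -3 + (a + a) = -3 + 2*a)
(12755 + 39941)*(A(-33) + (x(-9) - 76)²) = (12755 + 39941)*((-3 + 2*(-33)) + (1 - 76)²) = 52696*((-3 - 66) + (-75)²) = 52696*(-69 + 5625) = 52696*5556 = 292778976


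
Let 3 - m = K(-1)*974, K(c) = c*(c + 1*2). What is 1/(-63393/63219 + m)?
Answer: 21073/20567190 ≈ 0.0010246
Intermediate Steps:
K(c) = c*(2 + c) (K(c) = c*(c + 2) = c*(2 + c))
m = 977 (m = 3 - (-(2 - 1))*974 = 3 - (-1*1)*974 = 3 - (-1)*974 = 3 - 1*(-974) = 3 + 974 = 977)
1/(-63393/63219 + m) = 1/(-63393/63219 + 977) = 1/(-63393*1/63219 + 977) = 1/(-21131/21073 + 977) = 1/(20567190/21073) = 21073/20567190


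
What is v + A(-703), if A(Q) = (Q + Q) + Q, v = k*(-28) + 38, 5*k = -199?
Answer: -4783/5 ≈ -956.60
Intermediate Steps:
k = -199/5 (k = (⅕)*(-199) = -199/5 ≈ -39.800)
v = 5762/5 (v = -199/5*(-28) + 38 = 5572/5 + 38 = 5762/5 ≈ 1152.4)
A(Q) = 3*Q (A(Q) = 2*Q + Q = 3*Q)
v + A(-703) = 5762/5 + 3*(-703) = 5762/5 - 2109 = -4783/5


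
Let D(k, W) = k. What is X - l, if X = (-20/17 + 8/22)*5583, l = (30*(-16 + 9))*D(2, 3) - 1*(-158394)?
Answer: -30389754/187 ≈ -1.6251e+5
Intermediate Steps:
l = 157974 (l = (30*(-16 + 9))*2 - 1*(-158394) = (30*(-7))*2 + 158394 = -210*2 + 158394 = -420 + 158394 = 157974)
X = -848616/187 (X = (-20*1/17 + 8*(1/22))*5583 = (-20/17 + 4/11)*5583 = -152/187*5583 = -848616/187 ≈ -4538.1)
X - l = -848616/187 - 1*157974 = -848616/187 - 157974 = -30389754/187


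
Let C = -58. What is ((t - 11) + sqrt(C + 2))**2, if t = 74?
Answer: 3913 + 252*I*sqrt(14) ≈ 3913.0 + 942.9*I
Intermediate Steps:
((t - 11) + sqrt(C + 2))**2 = ((74 - 11) + sqrt(-58 + 2))**2 = (63 + sqrt(-56))**2 = (63 + 2*I*sqrt(14))**2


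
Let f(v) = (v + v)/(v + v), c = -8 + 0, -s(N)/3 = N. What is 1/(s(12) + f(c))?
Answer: -1/35 ≈ -0.028571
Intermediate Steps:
s(N) = -3*N
c = -8
f(v) = 1 (f(v) = (2*v)/((2*v)) = (2*v)*(1/(2*v)) = 1)
1/(s(12) + f(c)) = 1/(-3*12 + 1) = 1/(-36 + 1) = 1/(-35) = -1/35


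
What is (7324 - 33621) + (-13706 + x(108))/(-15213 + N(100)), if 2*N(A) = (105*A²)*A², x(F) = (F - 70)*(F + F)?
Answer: -138058849949237/5249984787 ≈ -26297.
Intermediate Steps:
x(F) = 2*F*(-70 + F) (x(F) = (-70 + F)*(2*F) = 2*F*(-70 + F))
N(A) = 105*A⁴/2 (N(A) = ((105*A²)*A²)/2 = (105*A⁴)/2 = 105*A⁴/2)
(7324 - 33621) + (-13706 + x(108))/(-15213 + N(100)) = (7324 - 33621) + (-13706 + 2*108*(-70 + 108))/(-15213 + (105/2)*100⁴) = -26297 + (-13706 + 2*108*38)/(-15213 + (105/2)*100000000) = -26297 + (-13706 + 8208)/(-15213 + 5250000000) = -26297 - 5498/5249984787 = -138058849949237/5249984787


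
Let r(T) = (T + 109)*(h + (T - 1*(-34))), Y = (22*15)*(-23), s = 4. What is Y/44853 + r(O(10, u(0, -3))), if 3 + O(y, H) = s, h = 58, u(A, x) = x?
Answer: 152946200/14951 ≈ 10230.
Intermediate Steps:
O(y, H) = 1 (O(y, H) = -3 + 4 = 1)
Y = -7590 (Y = 330*(-23) = -7590)
r(T) = (92 + T)*(109 + T) (r(T) = (T + 109)*(58 + (T - 1*(-34))) = (109 + T)*(58 + (T + 34)) = (109 + T)*(58 + (34 + T)) = (109 + T)*(92 + T) = (92 + T)*(109 + T))
Y/44853 + r(O(10, u(0, -3))) = -7590/44853 + (10028 + 1² + 201*1) = -7590*1/44853 + (10028 + 1 + 201) = -2530/14951 + 10230 = 152946200/14951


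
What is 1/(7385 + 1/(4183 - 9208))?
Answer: 5025/37109624 ≈ 0.00013541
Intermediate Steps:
1/(7385 + 1/(4183 - 9208)) = 1/(7385 + 1/(-5025)) = 1/(7385 - 1/5025) = 1/(37109624/5025) = 5025/37109624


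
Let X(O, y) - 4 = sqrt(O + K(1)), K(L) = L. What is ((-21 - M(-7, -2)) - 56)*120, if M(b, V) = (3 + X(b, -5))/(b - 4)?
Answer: -100800/11 + 120*I*sqrt(6)/11 ≈ -9163.6 + 26.722*I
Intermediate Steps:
X(O, y) = 4 + sqrt(1 + O) (X(O, y) = 4 + sqrt(O + 1) = 4 + sqrt(1 + O))
M(b, V) = (7 + sqrt(1 + b))/(-4 + b) (M(b, V) = (3 + (4 + sqrt(1 + b)))/(b - 4) = (7 + sqrt(1 + b))/(-4 + b))
((-21 - M(-7, -2)) - 56)*120 = ((-21 - (7 + sqrt(1 - 7))/(-4 - 7)) - 56)*120 = ((-21 - (7 + sqrt(-6))/(-11)) - 56)*120 = ((-21 - (-1)*(7 + I*sqrt(6))/11) - 56)*120 = ((-21 - (-7/11 - I*sqrt(6)/11)) - 56)*120 = ((-21 + (7/11 + I*sqrt(6)/11)) - 56)*120 = ((-224/11 + I*sqrt(6)/11) - 56)*120 = (-840/11 + I*sqrt(6)/11)*120 = -100800/11 + 120*I*sqrt(6)/11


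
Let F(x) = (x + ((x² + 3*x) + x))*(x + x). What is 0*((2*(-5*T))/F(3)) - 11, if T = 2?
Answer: -11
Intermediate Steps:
F(x) = 2*x*(x² + 5*x) (F(x) = (x + (x² + 4*x))*(2*x) = (x² + 5*x)*(2*x) = 2*x*(x² + 5*x))
0*((2*(-5*T))/F(3)) - 11 = 0*((2*(-5*2))/((2*3²*(5 + 3)))) - 11 = 0*((2*(-10))/((2*9*8))) - 11 = 0*(-20/144) - 11 = 0*(-20*1/144) - 11 = 0*(-5/36) - 11 = 0 - 11 = -11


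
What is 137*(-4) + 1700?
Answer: 1152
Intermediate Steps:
137*(-4) + 1700 = -548 + 1700 = 1152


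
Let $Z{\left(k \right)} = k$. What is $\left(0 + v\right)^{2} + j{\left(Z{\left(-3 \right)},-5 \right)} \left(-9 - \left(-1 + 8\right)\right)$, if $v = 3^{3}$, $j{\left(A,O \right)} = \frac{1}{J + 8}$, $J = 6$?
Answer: $\frac{5095}{7} \approx 727.86$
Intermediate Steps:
$j{\left(A,O \right)} = \frac{1}{14}$ ($j{\left(A,O \right)} = \frac{1}{6 + 8} = \frac{1}{14}$)
$v = 27$
$\left(0 + v\right)^{2} + j{\left(Z{\left(-3 \right)},-5 \right)} \left(-9 - \left(-1 + 8\right)\right) = \left(0 + 27\right)^{2} + \frac{-9 - \left(-1 + 8\right)}{14} = 27^{2} + \frac{-9 - 7}{14} = 729 + \frac{-9 - 7}{14} = 729 + \frac{1}{14} \left(-16\right) = 729 - \frac{8}{7} = \frac{5095}{7}$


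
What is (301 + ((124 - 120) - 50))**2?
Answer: 65025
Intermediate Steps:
(301 + ((124 - 120) - 50))**2 = (301 + (4 - 50))**2 = (301 - 46)**2 = 255**2 = 65025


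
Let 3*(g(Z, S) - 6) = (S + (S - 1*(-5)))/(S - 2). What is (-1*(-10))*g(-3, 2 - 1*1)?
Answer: 110/3 ≈ 36.667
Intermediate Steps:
g(Z, S) = 6 + (5 + 2*S)/(3*(-2 + S)) (g(Z, S) = 6 + ((S + (S - 1*(-5)))/(S - 2))/3 = 6 + ((S + (S + 5))/(-2 + S))/3 = 6 + ((S + (5 + S))/(-2 + S))/3 = 6 + ((5 + 2*S)/(-2 + S))/3 = 6 + (5 + 2*S)/(3*(-2 + S)))
(-1*(-10))*g(-3, 2 - 1*1) = (-1*(-10))*((-31 + 20*(2 - 1*1))/(3*(-2 + (2 - 1*1)))) = 10*((-31 + 20*(2 - 1))/(3*(-2 + (2 - 1)))) = 10*((-31 + 20*1)/(3*(-2 + 1))) = 10*((1/3)*(-31 + 20)/(-1)) = 10*((1/3)*(-1)*(-11)) = 10*(11/3) = 110/3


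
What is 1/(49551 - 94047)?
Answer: -1/44496 ≈ -2.2474e-5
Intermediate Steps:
1/(49551 - 94047) = 1/(-44496) = -1/44496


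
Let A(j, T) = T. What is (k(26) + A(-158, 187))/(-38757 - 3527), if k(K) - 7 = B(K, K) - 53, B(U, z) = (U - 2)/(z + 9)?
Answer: -4959/1479940 ≈ -0.0033508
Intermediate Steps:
B(U, z) = (-2 + U)/(9 + z)
k(K) = -46 + (-2 + K)/(9 + K) (k(K) = 7 + ((-2 + K)/(9 + K) - 53) = 7 + (-53 + (-2 + K)/(9 + K)) = -46 + (-2 + K)/(9 + K))
(k(26) + A(-158, 187))/(-38757 - 3527) = ((-416 - 45*26)/(9 + 26) + 187)/(-38757 - 3527) = ((-416 - 1170)/35 + 187)/(-42284) = ((1/35)*(-1586) + 187)*(-1/42284) = (-1586/35 + 187)*(-1/42284) = (4959/35)*(-1/42284) = -4959/1479940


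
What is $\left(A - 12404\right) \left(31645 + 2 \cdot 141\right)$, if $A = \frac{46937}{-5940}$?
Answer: $- \frac{213988386829}{540} \approx -3.9627 \cdot 10^{8}$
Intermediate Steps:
$A = - \frac{4267}{540}$ ($A = 46937 \left(- \frac{1}{5940}\right) = - \frac{4267}{540} \approx -7.9019$)
$\left(A - 12404\right) \left(31645 + 2 \cdot 141\right) = \left(- \frac{4267}{540} - 12404\right) \left(31645 + 2 \cdot 141\right) = - \frac{6702427 \left(31645 + 282\right)}{540} = \left(- \frac{6702427}{540}\right) 31927 = - \frac{213988386829}{540}$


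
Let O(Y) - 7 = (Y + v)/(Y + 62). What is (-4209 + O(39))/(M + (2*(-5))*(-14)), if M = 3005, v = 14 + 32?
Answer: -424317/317645 ≈ -1.3358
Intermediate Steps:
v = 46
O(Y) = 7 + (46 + Y)/(62 + Y) (O(Y) = 7 + (Y + 46)/(Y + 62) = 7 + (46 + Y)/(62 + Y))
(-4209 + O(39))/(M + (2*(-5))*(-14)) = (-4209 + 8*(60 + 39)/(62 + 39))/(3005 + (2*(-5))*(-14)) = (-4209 + 8*99/101)/(3005 - 10*(-14)) = (-4209 + 8*(1/101)*99)/(3005 + 140) = (-4209 + 792/101)/3145 = -424317/101*1/3145 = -424317/317645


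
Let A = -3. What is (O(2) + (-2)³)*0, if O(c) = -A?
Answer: 0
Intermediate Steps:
O(c) = 3 (O(c) = -1*(-3) = 3)
(O(2) + (-2)³)*0 = (3 + (-2)³)*0 = (3 - 8)*0 = -5*0 = 0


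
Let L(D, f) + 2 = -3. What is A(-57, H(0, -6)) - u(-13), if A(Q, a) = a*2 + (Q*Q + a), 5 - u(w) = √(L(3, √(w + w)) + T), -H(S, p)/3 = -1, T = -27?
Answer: 3253 + 4*I*√2 ≈ 3253.0 + 5.6569*I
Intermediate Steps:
L(D, f) = -5 (L(D, f) = -2 - 3 = -5)
H(S, p) = 3 (H(S, p) = -3*(-1) = 3)
u(w) = 5 - 4*I*√2 (u(w) = 5 - √(-5 - 27) = 5 - √(-32) = 5 - 4*I*√2)
A(Q, a) = Q² + 3*a (A(Q, a) = 2*a + (Q² + a) = 2*a + (a + Q²) = Q² + 3*a)
A(-57, H(0, -6)) - u(-13) = ((-57)² + 3*3) - (5 - 4*I*√2) = (3249 + 9) + (-5 + 4*I*√2) = 3258 + (-5 + 4*I*√2) = 3253 + 4*I*√2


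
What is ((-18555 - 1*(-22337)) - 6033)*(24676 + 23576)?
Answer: -108615252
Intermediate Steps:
((-18555 - 1*(-22337)) - 6033)*(24676 + 23576) = ((-18555 + 22337) - 6033)*48252 = (3782 - 6033)*48252 = -2251*48252 = -108615252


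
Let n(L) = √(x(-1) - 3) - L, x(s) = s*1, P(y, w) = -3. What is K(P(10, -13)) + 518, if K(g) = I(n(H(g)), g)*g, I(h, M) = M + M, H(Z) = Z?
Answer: 536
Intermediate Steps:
x(s) = s
n(L) = -L + 2*I (n(L) = √(-1 - 3) - L = √(-4) - L = 2*I - L = -L + 2*I)
I(h, M) = 2*M
K(g) = 2*g² (K(g) = (2*g)*g = 2*g²)
K(P(10, -13)) + 518 = 2*(-3)² + 518 = 2*9 + 518 = 18 + 518 = 536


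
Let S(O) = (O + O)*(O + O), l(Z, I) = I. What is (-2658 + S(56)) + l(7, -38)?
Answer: 9848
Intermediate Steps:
S(O) = 4*O² (S(O) = (2*O)*(2*O) = 4*O²)
(-2658 + S(56)) + l(7, -38) = (-2658 + 4*56²) - 38 = (-2658 + 4*3136) - 38 = (-2658 + 12544) - 38 = 9886 - 38 = 9848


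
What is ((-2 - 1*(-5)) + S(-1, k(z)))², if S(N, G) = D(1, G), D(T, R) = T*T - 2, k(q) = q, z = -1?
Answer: 4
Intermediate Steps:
D(T, R) = -2 + T² (D(T, R) = T² - 2 = -2 + T²)
S(N, G) = -1 (S(N, G) = -2 + 1² = -2 + 1 = -1)
((-2 - 1*(-5)) + S(-1, k(z)))² = ((-2 - 1*(-5)) - 1)² = ((-2 + 5) - 1)² = (3 - 1)² = 2² = 4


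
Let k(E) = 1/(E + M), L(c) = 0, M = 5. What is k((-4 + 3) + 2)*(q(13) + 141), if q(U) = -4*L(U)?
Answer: 47/2 ≈ 23.500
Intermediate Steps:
k(E) = 1/(5 + E) (k(E) = 1/(E + 5) = 1/(5 + E))
q(U) = 0 (q(U) = -4*0 = 0)
k((-4 + 3) + 2)*(q(13) + 141) = (0 + 141)/(5 + ((-4 + 3) + 2)) = 141/(5 + (-1 + 2)) = 141/(5 + 1) = 141/6 = (⅙)*141 = 47/2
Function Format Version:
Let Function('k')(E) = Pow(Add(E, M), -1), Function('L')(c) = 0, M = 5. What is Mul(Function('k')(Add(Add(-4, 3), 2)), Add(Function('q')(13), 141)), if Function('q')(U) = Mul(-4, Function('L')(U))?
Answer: Rational(47, 2) ≈ 23.500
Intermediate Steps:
Function('k')(E) = Pow(Add(5, E), -1) (Function('k')(E) = Pow(Add(E, 5), -1) = Pow(Add(5, E), -1))
Function('q')(U) = 0 (Function('q')(U) = Mul(-4, 0) = 0)
Mul(Function('k')(Add(Add(-4, 3), 2)), Add(Function('q')(13), 141)) = Mul(Pow(Add(5, Add(Add(-4, 3), 2)), -1), Add(0, 141)) = Mul(Pow(Add(5, Add(-1, 2)), -1), 141) = Mul(Pow(Add(5, 1), -1), 141) = Mul(Pow(6, -1), 141) = Mul(Rational(1, 6), 141) = Rational(47, 2)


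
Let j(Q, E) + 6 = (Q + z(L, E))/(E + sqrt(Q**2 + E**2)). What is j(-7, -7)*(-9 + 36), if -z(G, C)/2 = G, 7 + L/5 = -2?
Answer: 1107/7 + 2241*sqrt(2)/7 ≈ 610.89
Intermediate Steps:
L = -45 (L = -35 + 5*(-2) = -35 - 10 = -45)
z(G, C) = -2*G
j(Q, E) = -6 + (90 + Q)/(E + sqrt(E**2 + Q**2)) (j(Q, E) = -6 + (Q - 2*(-45))/(E + sqrt(Q**2 + E**2)) = -6 + (Q + 90)/(E + sqrt(E**2 + Q**2)) = -6 + (90 + Q)/(E + sqrt(E**2 + Q**2)))
j(-7, -7)*(-9 + 36) = ((90 - 7 - 6*(-7) - 6*sqrt((-7)**2 + (-7)**2))/(-7 + sqrt((-7)**2 + (-7)**2)))*(-9 + 36) = ((90 - 7 + 42 - 6*sqrt(49 + 49))/(-7 + sqrt(49 + 49)))*27 = ((90 - 7 + 42 - 42*sqrt(2))/(-7 + sqrt(98)))*27 = ((90 - 7 + 42 - 42*sqrt(2))/(-7 + 7*sqrt(2)))*27 = ((125 - 42*sqrt(2))/(-7 + 7*sqrt(2)))*27 = 27*(125 - 42*sqrt(2))/(-7 + 7*sqrt(2))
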